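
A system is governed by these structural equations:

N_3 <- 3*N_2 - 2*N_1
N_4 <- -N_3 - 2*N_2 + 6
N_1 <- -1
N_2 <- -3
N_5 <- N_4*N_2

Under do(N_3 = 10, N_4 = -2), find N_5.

Setting N_3 = 10, N_4 = -2 by intervention discards those variables' equations.
N_5 = N_4*N_2  [with N_4=-2, N_2=-3]  = 6

6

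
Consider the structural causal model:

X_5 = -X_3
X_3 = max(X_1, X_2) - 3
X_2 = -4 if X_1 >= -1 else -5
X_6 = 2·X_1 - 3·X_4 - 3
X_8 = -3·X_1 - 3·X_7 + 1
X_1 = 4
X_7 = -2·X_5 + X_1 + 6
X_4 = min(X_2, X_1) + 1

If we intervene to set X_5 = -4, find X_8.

do(X_5=-4) replaces the equation X_5 = -X_3 with the constant X_5 = -4.
X_7 = -2·X_5 + X_1 + 6  [with X_5=-4, X_1=4]  = 18
X_8 = -3·X_1 - 3·X_7 + 1  [with X_1=4, X_7=18]  = -65

-65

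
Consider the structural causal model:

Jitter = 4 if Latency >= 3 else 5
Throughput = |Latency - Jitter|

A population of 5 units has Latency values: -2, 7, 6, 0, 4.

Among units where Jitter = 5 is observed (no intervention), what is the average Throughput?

Observing Jitter=5 restricts to units where Jitter's equation naturally yields 5: Latency ∈ {-2, 0}. In that subpopulation Throughput = 7, 5, mean 6.

6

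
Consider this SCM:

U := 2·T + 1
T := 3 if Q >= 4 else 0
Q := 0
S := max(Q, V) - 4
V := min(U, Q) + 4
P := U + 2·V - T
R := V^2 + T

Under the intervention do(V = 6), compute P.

Intervening sets V = 6 and removes its equation (V := min(U, Q) + 4).
T = 3 if Q >= 4 else 0  [with Q=0]  = 0
U = 2·T + 1  [with T=0]  = 1
P = U + 2·V - T  [with U=1, V=6, T=0]  = 13

13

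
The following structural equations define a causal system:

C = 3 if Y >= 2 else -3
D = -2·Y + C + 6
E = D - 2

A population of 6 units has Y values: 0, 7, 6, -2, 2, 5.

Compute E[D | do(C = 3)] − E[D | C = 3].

4

Every unit gets C=3 under the intervention. D values become 9, -5, -3, 13, 5, -1; E[D|do(C=3)] = 3.
E[D|C=3] averages over only the 4 units with C=3 (Y = 7, 6, 2, 5): D = -5, -3, 5, -1, mean -1.
Difference = 3 − (-1) = 4.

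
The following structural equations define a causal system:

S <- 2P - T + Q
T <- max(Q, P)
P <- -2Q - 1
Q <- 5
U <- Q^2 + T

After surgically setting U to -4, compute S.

The intervention breaks the incoming arrows to U: U <- Q^2 + T no longer applies, and U = -4.
Since S is not a descendant of the intervened variable, it is unaffected.
P = -2Q - 1  [with Q=5]  = -11
T = max(Q, P)  [with Q=5, P=-11]  = 5
S = 2P - T + Q  [with P=-11, T=5, Q=5]  = -22

-22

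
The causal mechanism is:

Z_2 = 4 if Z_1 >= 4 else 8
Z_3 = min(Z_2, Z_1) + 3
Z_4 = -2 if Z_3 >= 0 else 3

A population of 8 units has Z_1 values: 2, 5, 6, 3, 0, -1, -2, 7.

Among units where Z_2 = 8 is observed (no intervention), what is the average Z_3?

3.4

E[Z_3|Z_2=8] averages over only the 5 units with Z_2=8 (Z_1 = 2, 3, 0, -1, -2): Z_3 = 5, 6, 3, 2, 1, mean 3.4.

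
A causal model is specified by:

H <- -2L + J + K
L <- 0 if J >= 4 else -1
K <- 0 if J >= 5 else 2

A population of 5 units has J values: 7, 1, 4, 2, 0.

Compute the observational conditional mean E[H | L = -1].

5

Observing L=-1 restricts to units where L's equation naturally yields -1: J ∈ {1, 2, 0}. In that subpopulation H = 5, 6, 4, mean 5.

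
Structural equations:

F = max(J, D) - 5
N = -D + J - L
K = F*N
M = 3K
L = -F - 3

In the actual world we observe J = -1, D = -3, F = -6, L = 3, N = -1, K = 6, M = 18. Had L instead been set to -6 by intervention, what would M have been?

-144

The intervention breaks the incoming arrows to L: L = -F - 3 no longer applies, and L = -6.
F = max(J, D) - 5  [with J=-1, D=-3]  = -6
N = -D + J - L  [with D=-3, J=-1, L=-6]  = 8
K = F*N  [with F=-6, N=8]  = -48
M = 3K  [with K=-48]  = -144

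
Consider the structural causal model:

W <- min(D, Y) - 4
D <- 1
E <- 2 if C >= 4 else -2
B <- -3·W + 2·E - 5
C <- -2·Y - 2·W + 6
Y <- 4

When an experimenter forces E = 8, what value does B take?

20

The intervention breaks the incoming arrows to E: E <- 2 if C >= 4 else -2 no longer applies, and E = 8.
W = min(D, Y) - 4  [with D=1, Y=4]  = -3
B = -3·W + 2·E - 5  [with W=-3, E=8]  = 20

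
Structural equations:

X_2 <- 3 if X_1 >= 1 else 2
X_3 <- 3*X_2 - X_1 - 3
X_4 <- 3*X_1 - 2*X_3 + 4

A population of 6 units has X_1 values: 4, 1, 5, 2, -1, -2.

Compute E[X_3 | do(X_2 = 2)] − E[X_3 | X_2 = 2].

Every unit gets X_2=2 under the intervention. X_3 values become -1, 2, -2, 1, 4, 5; E[X_3|do(X_2=2)] = 1.5.
Observing X_2=2 restricts to units where X_2's equation naturally yields 2: X_1 ∈ {-1, -2}. In that subpopulation X_3 = 4, 5, mean 4.5.
Difference = 1.5 − 4.5 = -3.

-3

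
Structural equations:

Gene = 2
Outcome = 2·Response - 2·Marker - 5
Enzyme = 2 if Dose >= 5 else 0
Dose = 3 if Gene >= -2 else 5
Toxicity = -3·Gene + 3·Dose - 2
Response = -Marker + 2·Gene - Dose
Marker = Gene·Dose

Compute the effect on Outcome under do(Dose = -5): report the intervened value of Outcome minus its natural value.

Under do(Dose=-5), the mechanism Dose = 3 if Gene >= -2 else 5 is discarded; Dose is fixed at -5.
Marker = Gene·Dose  [with Gene=2, Dose=-5]  = -10
Response = -Marker + 2·Gene - Dose  [with Marker=-10, Gene=2, Dose=-5]  = 19
Outcome = 2·Response - 2·Marker - 5  [with Response=19, Marker=-10]  = 53
Without intervention: Dose = 3 if Gene >= -2 else 5  [with Gene=2]  = 3; Marker = Gene·Dose  [with Gene=2, Dose=3]  = 6; Response = -Marker + 2·Gene - Dose  [with Marker=6, Gene=2, Dose=3]  = -5; Outcome = 2·Response - 2·Marker - 5  [with Response=-5, Marker=6]  = -27.
Change = 53 − (-27) = 80.

80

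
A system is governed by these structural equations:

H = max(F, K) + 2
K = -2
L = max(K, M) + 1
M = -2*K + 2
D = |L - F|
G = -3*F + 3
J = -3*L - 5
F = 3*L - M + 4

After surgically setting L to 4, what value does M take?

Under do(L=4), the mechanism L = max(K, M) + 1 is discarded; L is fixed at 4.
Since M is not a descendant of the intervened variable, it is unaffected.
M = -2*K + 2  [with K=-2]  = 6

6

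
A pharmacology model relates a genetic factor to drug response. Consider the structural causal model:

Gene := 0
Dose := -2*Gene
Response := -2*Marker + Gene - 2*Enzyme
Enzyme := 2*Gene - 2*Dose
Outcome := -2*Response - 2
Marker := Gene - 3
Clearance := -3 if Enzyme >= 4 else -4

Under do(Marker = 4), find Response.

-8

Intervening sets Marker = 4 and removes its equation (Marker := Gene - 3).
Dose = -2*Gene  [with Gene=0]  = 0
Enzyme = 2*Gene - 2*Dose  [with Gene=0, Dose=0]  = 0
Response = -2*Marker + Gene - 2*Enzyme  [with Marker=4, Gene=0, Enzyme=0]  = -8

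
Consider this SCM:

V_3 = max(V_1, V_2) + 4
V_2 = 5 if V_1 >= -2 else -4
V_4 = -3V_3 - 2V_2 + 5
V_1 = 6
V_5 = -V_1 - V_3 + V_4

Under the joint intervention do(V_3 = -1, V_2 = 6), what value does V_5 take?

-9

Setting V_3 = -1, V_2 = 6 by intervention discards those variables' equations.
V_4 = -3V_3 - 2V_2 + 5  [with V_3=-1, V_2=6]  = -4
V_5 = -V_1 - V_3 + V_4  [with V_1=6, V_3=-1, V_4=-4]  = -9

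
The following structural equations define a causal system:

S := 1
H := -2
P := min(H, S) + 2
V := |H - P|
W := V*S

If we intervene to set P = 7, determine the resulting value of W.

9

do(P=7) replaces the equation P := min(H, S) + 2 with the constant P = 7.
V = |H - P|  [with H=-2, P=7]  = 9
W = V*S  [with V=9, S=1]  = 9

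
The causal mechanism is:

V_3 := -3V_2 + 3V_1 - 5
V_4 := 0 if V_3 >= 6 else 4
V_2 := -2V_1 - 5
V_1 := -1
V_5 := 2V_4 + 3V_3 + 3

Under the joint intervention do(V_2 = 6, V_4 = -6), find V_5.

-87

Setting V_2 = 6, V_4 = -6 by intervention discards those variables' equations.
V_3 = -3V_2 + 3V_1 - 5  [with V_2=6, V_1=-1]  = -26
V_5 = 2V_4 + 3V_3 + 3  [with V_4=-6, V_3=-26]  = -87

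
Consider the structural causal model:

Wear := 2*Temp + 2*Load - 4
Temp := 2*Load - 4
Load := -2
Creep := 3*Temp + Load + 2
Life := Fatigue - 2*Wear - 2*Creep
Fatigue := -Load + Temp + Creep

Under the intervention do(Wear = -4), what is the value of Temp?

-8

The intervention breaks the incoming arrows to Wear: Wear := 2*Temp + 2*Load - 4 no longer applies, and Wear = -4.
Since Temp is not a descendant of the intervened variable, it is unaffected.
Temp = 2*Load - 4  [with Load=-2]  = -8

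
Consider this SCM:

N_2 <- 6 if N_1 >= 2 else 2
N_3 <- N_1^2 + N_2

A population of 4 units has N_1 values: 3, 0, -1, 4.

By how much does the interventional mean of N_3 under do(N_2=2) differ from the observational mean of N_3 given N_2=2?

do(N_2=2) breaks N_2's dependence on N_1. With N_2=2 fixed, N_3 across the units is 11, 2, 3, 18, mean 8.5.
Observing N_2=2 restricts to units where N_2's equation naturally yields 2: N_1 ∈ {0, -1}. In that subpopulation N_3 = 2, 3, mean 2.5.
Difference = 8.5 − 2.5 = 6.

6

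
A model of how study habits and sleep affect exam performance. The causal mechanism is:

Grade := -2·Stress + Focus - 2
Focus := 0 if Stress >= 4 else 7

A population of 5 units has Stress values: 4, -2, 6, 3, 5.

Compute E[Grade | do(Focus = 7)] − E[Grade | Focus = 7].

-5.4

The intervention sets Focus=7 in all 5 units regardless of Stress. Recomputing Grade per unit gives -3, 9, -7, -1, -5; average -1.4.
Observing Focus=7 restricts to units where Focus's equation naturally yields 7: Stress ∈ {-2, 3}. In that subpopulation Grade = 9, -1, mean 4.
Difference = -1.4 − 4 = -5.4.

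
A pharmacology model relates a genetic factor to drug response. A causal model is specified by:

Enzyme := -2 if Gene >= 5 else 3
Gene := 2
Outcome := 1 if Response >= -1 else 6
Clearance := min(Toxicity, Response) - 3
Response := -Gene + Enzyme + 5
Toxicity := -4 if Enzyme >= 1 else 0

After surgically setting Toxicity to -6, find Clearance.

Intervening sets Toxicity = -6 and removes its equation (Toxicity := -4 if Enzyme >= 1 else 0).
Enzyme = -2 if Gene >= 5 else 3  [with Gene=2]  = 3
Response = -Gene + Enzyme + 5  [with Gene=2, Enzyme=3]  = 6
Clearance = min(Toxicity, Response) - 3  [with Toxicity=-6, Response=6]  = -9

-9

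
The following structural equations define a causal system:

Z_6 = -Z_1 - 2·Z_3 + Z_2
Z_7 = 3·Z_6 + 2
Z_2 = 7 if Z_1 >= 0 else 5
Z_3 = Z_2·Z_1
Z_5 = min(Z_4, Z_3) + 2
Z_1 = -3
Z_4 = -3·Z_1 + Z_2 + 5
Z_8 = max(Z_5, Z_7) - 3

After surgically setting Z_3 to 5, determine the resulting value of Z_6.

The intervention breaks the incoming arrows to Z_3: Z_3 = Z_2·Z_1 no longer applies, and Z_3 = 5.
Z_2 = 7 if Z_1 >= 0 else 5  [with Z_1=-3]  = 5
Z_6 = -Z_1 - 2·Z_3 + Z_2  [with Z_1=-3, Z_3=5, Z_2=5]  = -2

-2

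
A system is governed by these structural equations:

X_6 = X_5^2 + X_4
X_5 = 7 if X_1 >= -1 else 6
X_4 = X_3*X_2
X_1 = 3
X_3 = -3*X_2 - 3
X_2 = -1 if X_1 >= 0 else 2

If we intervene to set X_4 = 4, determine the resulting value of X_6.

53

Under do(X_4=4), the mechanism X_4 = X_3*X_2 is discarded; X_4 is fixed at 4.
X_5 = 7 if X_1 >= -1 else 6  [with X_1=3]  = 7
X_6 = X_5^2 + X_4  [with X_5=7, X_4=4]  = 53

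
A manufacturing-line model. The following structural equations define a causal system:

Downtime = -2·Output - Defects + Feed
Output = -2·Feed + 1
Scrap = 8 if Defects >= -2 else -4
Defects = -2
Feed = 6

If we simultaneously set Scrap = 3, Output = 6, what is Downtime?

-4

Setting Scrap = 3, Output = 6 by intervention discards those variables' equations.
Downtime = -2·Output - Defects + Feed  [with Output=6, Defects=-2, Feed=6]  = -4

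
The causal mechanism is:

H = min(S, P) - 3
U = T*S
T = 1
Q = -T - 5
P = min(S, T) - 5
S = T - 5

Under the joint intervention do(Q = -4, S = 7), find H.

-7

Setting Q = -4, S = 7 by intervention discards those variables' equations.
P = min(S, T) - 5  [with S=7, T=1]  = -4
H = min(S, P) - 3  [with S=7, P=-4]  = -7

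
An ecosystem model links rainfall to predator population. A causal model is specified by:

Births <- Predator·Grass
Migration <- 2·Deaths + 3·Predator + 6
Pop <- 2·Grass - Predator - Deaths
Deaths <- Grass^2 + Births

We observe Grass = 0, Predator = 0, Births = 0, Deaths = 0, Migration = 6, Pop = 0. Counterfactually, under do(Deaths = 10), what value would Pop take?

Under do(Deaths=10), the mechanism Deaths <- Grass^2 + Births is discarded; Deaths is fixed at 10.
Pop = 2·Grass - Predator - Deaths  [with Grass=0, Predator=0, Deaths=10]  = -10

-10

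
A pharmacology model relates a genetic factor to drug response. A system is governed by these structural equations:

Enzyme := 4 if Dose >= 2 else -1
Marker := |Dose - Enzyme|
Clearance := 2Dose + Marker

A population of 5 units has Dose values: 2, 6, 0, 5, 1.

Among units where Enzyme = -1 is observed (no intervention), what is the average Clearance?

Conditioning on Enzyme=-1 selects the 2 unit(s) with Dose ∈ {0, 1}. Their Clearance values: 1, 4. Mean = 2.5.

2.5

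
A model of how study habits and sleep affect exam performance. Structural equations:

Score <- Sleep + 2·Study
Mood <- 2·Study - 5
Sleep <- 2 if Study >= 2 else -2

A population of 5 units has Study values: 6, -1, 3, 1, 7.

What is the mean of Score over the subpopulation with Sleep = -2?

-2

E[Score|Sleep=-2] averages over only the 2 units with Sleep=-2 (Study = -1, 1): Score = -4, 0, mean -2.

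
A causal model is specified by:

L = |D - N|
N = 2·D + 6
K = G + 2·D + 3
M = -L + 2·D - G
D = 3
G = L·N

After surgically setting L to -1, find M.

19

do(L=-1) replaces the equation L = |D - N| with the constant L = -1.
N = 2·D + 6  [with D=3]  = 12
G = L·N  [with L=-1, N=12]  = -12
M = -L + 2·D - G  [with L=-1, D=3, G=-12]  = 19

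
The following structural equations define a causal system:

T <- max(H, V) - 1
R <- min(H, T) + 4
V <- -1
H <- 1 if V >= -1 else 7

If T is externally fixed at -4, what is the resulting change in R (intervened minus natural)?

-4

The intervention breaks the incoming arrows to T: T <- max(H, V) - 1 no longer applies, and T = -4.
H = 1 if V >= -1 else 7  [with V=-1]  = 1
R = min(H, T) + 4  [with H=1, T=-4]  = 0
Without intervention: H = 1 if V >= -1 else 7  [with V=-1]  = 1; T = max(H, V) - 1  [with H=1, V=-1]  = 0; R = min(H, T) + 4  [with H=1, T=0]  = 4.
Change = 0 − 4 = -4.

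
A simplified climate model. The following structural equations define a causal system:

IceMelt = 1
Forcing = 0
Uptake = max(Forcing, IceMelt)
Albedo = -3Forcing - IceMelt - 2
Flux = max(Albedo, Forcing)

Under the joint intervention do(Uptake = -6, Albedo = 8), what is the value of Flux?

8

Under do(Uptake = -6, Albedo = 8), each intervened variable's structural equation is replaced by its fixed value.
Flux = max(Albedo, Forcing)  [with Albedo=8, Forcing=0]  = 8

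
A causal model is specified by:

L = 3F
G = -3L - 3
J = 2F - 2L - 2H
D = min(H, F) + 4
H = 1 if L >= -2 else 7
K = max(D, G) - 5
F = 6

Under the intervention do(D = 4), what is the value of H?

1

do(D=4) replaces the equation D = min(H, F) + 4 with the constant D = 4.
H is not downstream of the intervention, so its value is determined by the original equations.
L = 3F  [with F=6]  = 18
H = 1 if L >= -2 else 7  [with L=18]  = 1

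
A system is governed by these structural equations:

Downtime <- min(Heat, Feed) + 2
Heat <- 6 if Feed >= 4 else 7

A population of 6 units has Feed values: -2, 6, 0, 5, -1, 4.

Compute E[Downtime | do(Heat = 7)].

4

Every unit gets Heat=7 under the intervention. Downtime values become 0, 8, 2, 7, 1, 6; E[Downtime|do(Heat=7)] = 4.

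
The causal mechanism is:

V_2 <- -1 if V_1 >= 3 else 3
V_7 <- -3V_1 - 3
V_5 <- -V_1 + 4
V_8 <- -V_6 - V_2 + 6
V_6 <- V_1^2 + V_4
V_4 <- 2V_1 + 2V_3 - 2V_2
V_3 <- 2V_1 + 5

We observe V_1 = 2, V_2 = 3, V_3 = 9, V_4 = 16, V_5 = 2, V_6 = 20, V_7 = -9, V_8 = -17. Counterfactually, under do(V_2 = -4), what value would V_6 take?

34

Under do(V_2=-4), the mechanism V_2 <- -1 if V_1 >= 3 else 3 is discarded; V_2 is fixed at -4.
V_3 = 2V_1 + 5  [with V_1=2]  = 9
V_4 = 2V_1 + 2V_3 - 2V_2  [with V_1=2, V_3=9, V_2=-4]  = 30
V_6 = V_1^2 + V_4  [with V_1=2, V_4=30]  = 34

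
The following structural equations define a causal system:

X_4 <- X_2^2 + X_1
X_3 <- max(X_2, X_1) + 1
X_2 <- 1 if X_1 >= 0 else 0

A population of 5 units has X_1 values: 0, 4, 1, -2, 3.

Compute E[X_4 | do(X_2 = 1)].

2.2

The intervention sets X_2=1 in all 5 units regardless of X_1. Recomputing X_4 per unit gives 1, 5, 2, -1, 4; average 2.2.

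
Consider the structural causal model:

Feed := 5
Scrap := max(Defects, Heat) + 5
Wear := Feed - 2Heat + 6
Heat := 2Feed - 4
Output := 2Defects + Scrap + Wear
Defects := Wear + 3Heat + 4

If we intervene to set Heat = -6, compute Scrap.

do(Heat=-6) replaces the equation Heat := 2Feed - 4 with the constant Heat = -6.
Wear = Feed - 2Heat + 6  [with Feed=5, Heat=-6]  = 23
Defects = Wear + 3Heat + 4  [with Wear=23, Heat=-6]  = 9
Scrap = max(Defects, Heat) + 5  [with Defects=9, Heat=-6]  = 14

14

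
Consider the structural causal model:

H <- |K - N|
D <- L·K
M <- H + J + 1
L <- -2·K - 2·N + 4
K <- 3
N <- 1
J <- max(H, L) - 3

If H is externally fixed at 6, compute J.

3

Under do(H=6), the mechanism H <- |K - N| is discarded; H is fixed at 6.
L = -2·K - 2·N + 4  [with K=3, N=1]  = -4
J = max(H, L) - 3  [with H=6, L=-4]  = 3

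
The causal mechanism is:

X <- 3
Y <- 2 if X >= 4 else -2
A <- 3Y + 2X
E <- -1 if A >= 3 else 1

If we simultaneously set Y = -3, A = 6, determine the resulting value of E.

-1

Setting Y = -3, A = 6 by intervention discards those variables' equations.
E = -1 if A >= 3 else 1  [with A=6]  = -1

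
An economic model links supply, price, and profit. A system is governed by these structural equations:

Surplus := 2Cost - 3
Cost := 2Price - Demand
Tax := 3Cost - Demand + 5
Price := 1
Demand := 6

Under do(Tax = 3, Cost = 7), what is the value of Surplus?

11

The joint intervention fixes Tax = 3, Cost = 7, removing each variable's own equation.
Surplus = 2Cost - 3  [with Cost=7]  = 11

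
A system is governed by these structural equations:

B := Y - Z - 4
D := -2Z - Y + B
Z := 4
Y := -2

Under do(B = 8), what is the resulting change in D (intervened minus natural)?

The intervention breaks the incoming arrows to B: B := Y - Z - 4 no longer applies, and B = 8.
D = -2Z - Y + B  [with Z=4, Y=-2, B=8]  = 2
Without intervention: B = Y - Z - 4  [with Y=-2, Z=4]  = -10; D = -2Z - Y + B  [with Z=4, Y=-2, B=-10]  = -16.
Change = 2 − (-16) = 18.

18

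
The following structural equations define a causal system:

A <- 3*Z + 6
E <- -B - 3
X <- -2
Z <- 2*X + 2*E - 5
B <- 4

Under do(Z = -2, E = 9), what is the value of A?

0

The joint intervention fixes Z = -2, E = 9, removing each variable's own equation.
A = 3*Z + 6  [with Z=-2]  = 0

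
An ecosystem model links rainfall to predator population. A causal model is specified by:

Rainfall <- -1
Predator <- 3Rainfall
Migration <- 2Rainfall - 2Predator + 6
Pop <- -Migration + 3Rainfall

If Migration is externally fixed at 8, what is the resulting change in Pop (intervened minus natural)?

2

The intervention breaks the incoming arrows to Migration: Migration <- 2Rainfall - 2Predator + 6 no longer applies, and Migration = 8.
Pop = -Migration + 3Rainfall  [with Migration=8, Rainfall=-1]  = -11
Without intervention: Predator = 3Rainfall  [with Rainfall=-1]  = -3; Migration = 2Rainfall - 2Predator + 6  [with Rainfall=-1, Predator=-3]  = 10; Pop = -Migration + 3Rainfall  [with Migration=10, Rainfall=-1]  = -13.
Change = -11 − (-13) = 2.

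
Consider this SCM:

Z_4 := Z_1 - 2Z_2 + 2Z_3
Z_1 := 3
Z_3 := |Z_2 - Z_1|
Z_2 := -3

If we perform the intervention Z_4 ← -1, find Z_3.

Under do(Z_4=-1), the mechanism Z_4 := Z_1 - 2Z_2 + 2Z_3 is discarded; Z_4 is fixed at -1.
Since Z_3 is not a descendant of the intervened variable, it is unaffected.
Z_3 = |Z_2 - Z_1|  [with Z_2=-3, Z_1=3]  = 6

6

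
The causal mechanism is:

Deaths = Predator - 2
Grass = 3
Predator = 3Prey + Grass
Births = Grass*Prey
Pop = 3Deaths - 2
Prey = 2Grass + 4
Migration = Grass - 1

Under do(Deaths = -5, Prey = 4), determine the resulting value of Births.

12

Setting Deaths = -5, Prey = 4 by intervention discards those variables' equations.
Births = Grass*Prey  [with Grass=3, Prey=4]  = 12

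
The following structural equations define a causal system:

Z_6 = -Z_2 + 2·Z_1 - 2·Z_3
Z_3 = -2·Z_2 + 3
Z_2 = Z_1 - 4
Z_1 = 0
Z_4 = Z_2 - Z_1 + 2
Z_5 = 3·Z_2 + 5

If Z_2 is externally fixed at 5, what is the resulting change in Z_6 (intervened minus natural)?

27

Under do(Z_2=5), the mechanism Z_2 = Z_1 - 4 is discarded; Z_2 is fixed at 5.
Z_3 = -2·Z_2 + 3  [with Z_2=5]  = -7
Z_6 = -Z_2 + 2·Z_1 - 2·Z_3  [with Z_2=5, Z_1=0, Z_3=-7]  = 9
Without intervention: Z_2 = Z_1 - 4  [with Z_1=0]  = -4; Z_3 = -2·Z_2 + 3  [with Z_2=-4]  = 11; Z_6 = -Z_2 + 2·Z_1 - 2·Z_3  [with Z_2=-4, Z_1=0, Z_3=11]  = -18.
Change = 9 − (-18) = 27.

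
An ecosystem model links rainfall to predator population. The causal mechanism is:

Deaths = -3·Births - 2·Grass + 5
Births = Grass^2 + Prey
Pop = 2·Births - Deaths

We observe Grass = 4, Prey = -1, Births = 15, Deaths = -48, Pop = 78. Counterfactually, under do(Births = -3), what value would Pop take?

-12

do(Births=-3) replaces the equation Births = Grass^2 + Prey with the constant Births = -3.
Deaths = -3·Births - 2·Grass + 5  [with Births=-3, Grass=4]  = 6
Pop = 2·Births - Deaths  [with Births=-3, Deaths=6]  = -12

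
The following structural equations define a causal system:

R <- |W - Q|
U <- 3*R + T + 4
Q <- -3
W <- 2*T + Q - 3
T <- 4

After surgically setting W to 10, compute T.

4

Under do(W=10), the mechanism W <- 2*T + Q - 3 is discarded; W is fixed at 10.
T is not downstream of the intervention, so its value is determined by the original equations.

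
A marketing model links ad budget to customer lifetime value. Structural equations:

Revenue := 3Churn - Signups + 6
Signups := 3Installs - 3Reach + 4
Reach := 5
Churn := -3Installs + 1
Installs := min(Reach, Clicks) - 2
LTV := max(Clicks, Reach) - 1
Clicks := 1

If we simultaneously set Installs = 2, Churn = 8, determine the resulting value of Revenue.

Setting Installs = 2, Churn = 8 by intervention discards those variables' equations.
Signups = 3Installs - 3Reach + 4  [with Installs=2, Reach=5]  = -5
Revenue = 3Churn - Signups + 6  [with Churn=8, Signups=-5]  = 35

35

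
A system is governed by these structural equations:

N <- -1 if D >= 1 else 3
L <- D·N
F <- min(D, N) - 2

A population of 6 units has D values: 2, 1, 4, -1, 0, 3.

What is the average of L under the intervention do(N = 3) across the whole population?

Every unit gets N=3 under the intervention. L values become 6, 3, 12, -3, 0, 9; E[L|do(N=3)] = 4.5.

4.5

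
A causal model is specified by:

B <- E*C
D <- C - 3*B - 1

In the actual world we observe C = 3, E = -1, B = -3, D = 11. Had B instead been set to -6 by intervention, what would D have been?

The intervention breaks the incoming arrows to B: B <- E*C no longer applies, and B = -6.
D = C - 3*B - 1  [with C=3, B=-6]  = 20

20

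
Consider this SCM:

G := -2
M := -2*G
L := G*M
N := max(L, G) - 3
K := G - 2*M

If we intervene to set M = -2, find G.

Under do(M=-2), the mechanism M := -2*G is discarded; M is fixed at -2.
G is not downstream of the intervention, so its value is determined by the original equations.

-2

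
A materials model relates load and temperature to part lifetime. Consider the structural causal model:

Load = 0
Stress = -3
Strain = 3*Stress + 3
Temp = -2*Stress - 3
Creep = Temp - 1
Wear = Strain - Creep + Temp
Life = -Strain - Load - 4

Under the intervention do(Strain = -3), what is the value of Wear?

The intervention breaks the incoming arrows to Strain: Strain = 3*Stress + 3 no longer applies, and Strain = -3.
Temp = -2*Stress - 3  [with Stress=-3]  = 3
Creep = Temp - 1  [with Temp=3]  = 2
Wear = Strain - Creep + Temp  [with Strain=-3, Creep=2, Temp=3]  = -2

-2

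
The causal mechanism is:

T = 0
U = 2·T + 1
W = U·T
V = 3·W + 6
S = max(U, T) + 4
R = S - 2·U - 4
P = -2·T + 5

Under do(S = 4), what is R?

-2

The intervention breaks the incoming arrows to S: S = max(U, T) + 4 no longer applies, and S = 4.
U = 2·T + 1  [with T=0]  = 1
R = S - 2·U - 4  [with S=4, U=1]  = -2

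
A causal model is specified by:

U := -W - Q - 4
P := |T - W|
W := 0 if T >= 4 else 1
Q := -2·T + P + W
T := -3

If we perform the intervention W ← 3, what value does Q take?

Under do(W=3), the mechanism W := 0 if T >= 4 else 1 is discarded; W is fixed at 3.
P = |T - W|  [with T=-3, W=3]  = 6
Q = -2·T + P + W  [with T=-3, P=6, W=3]  = 15

15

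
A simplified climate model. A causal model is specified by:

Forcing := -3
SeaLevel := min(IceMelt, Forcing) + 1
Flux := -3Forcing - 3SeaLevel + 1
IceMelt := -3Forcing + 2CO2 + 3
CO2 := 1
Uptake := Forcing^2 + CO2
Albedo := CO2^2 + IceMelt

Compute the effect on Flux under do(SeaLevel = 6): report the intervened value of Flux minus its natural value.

-24

The intervention breaks the incoming arrows to SeaLevel: SeaLevel := min(IceMelt, Forcing) + 1 no longer applies, and SeaLevel = 6.
Flux = -3Forcing - 3SeaLevel + 1  [with Forcing=-3, SeaLevel=6]  = -8
Without intervention: IceMelt = -3Forcing + 2CO2 + 3  [with Forcing=-3, CO2=1]  = 14; SeaLevel = min(IceMelt, Forcing) + 1  [with IceMelt=14, Forcing=-3]  = -2; Flux = -3Forcing - 3SeaLevel + 1  [with Forcing=-3, SeaLevel=-2]  = 16.
Change = -8 − 16 = -24.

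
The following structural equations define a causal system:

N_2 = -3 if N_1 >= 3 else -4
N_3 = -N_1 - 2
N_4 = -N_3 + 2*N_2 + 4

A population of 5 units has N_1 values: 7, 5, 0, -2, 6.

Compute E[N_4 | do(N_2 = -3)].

The intervention sets N_2=-3 in all 5 units regardless of N_1. Recomputing N_4 per unit gives 7, 5, 0, -2, 6; average 3.2.

3.2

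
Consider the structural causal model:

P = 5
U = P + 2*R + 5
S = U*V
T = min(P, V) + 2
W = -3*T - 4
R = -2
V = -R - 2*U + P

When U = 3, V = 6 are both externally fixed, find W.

-25

Setting U = 3, V = 6 by intervention discards those variables' equations.
T = min(P, V) + 2  [with P=5, V=6]  = 7
W = -3*T - 4  [with T=7]  = -25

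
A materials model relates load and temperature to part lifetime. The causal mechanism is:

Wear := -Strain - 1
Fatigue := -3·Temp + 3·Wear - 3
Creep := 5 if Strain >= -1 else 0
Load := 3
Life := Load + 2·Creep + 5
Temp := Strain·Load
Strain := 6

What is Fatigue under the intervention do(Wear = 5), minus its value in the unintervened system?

The intervention breaks the incoming arrows to Wear: Wear := -Strain - 1 no longer applies, and Wear = 5.
Temp = Strain·Load  [with Strain=6, Load=3]  = 18
Fatigue = -3·Temp + 3·Wear - 3  [with Temp=18, Wear=5]  = -42
Without intervention: Temp = Strain·Load  [with Strain=6, Load=3]  = 18; Wear = -Strain - 1  [with Strain=6]  = -7; Fatigue = -3·Temp + 3·Wear - 3  [with Temp=18, Wear=-7]  = -78.
Change = -42 − (-78) = 36.

36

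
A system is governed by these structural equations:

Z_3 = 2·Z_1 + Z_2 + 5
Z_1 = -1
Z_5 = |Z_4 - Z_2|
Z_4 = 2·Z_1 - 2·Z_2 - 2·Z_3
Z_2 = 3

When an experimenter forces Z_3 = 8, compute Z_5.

27

do(Z_3=8) replaces the equation Z_3 = 2·Z_1 + Z_2 + 5 with the constant Z_3 = 8.
Z_4 = 2·Z_1 - 2·Z_2 - 2·Z_3  [with Z_1=-1, Z_2=3, Z_3=8]  = -24
Z_5 = |Z_4 - Z_2|  [with Z_4=-24, Z_2=3]  = 27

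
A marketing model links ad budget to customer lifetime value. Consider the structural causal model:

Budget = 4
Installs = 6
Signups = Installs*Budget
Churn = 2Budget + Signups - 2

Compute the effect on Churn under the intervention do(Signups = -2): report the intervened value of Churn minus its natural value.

-26

The intervention breaks the incoming arrows to Signups: Signups = Installs*Budget no longer applies, and Signups = -2.
Churn = 2Budget + Signups - 2  [with Budget=4, Signups=-2]  = 4
Without intervention: Signups = Installs*Budget  [with Installs=6, Budget=4]  = 24; Churn = 2Budget + Signups - 2  [with Budget=4, Signups=24]  = 30.
Change = 4 − 30 = -26.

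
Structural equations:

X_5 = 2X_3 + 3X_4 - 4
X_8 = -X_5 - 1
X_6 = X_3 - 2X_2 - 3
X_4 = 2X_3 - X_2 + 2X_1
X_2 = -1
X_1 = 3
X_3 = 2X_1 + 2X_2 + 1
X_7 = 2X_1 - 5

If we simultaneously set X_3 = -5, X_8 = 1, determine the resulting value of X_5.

The joint intervention fixes X_3 = -5, X_8 = 1, removing each variable's own equation.
X_4 = 2X_3 - X_2 + 2X_1  [with X_3=-5, X_2=-1, X_1=3]  = -3
X_5 = 2X_3 + 3X_4 - 4  [with X_3=-5, X_4=-3]  = -23

-23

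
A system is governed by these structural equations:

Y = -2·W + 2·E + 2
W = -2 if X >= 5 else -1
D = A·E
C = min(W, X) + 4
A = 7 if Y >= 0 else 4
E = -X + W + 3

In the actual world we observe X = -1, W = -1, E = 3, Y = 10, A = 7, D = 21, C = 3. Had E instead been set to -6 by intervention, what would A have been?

4

do(E=-6) replaces the equation E = -X + W + 3 with the constant E = -6.
W = -2 if X >= 5 else -1  [with X=-1]  = -1
Y = -2·W + 2·E + 2  [with W=-1, E=-6]  = -8
A = 7 if Y >= 0 else 4  [with Y=-8]  = 4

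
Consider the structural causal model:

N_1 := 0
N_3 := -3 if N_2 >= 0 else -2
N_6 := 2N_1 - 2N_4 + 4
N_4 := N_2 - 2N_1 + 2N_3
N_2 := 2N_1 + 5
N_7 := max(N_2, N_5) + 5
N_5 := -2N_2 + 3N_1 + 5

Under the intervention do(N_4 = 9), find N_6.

-14

Under do(N_4=9), the mechanism N_4 := N_2 - 2N_1 + 2N_3 is discarded; N_4 is fixed at 9.
N_6 = 2N_1 - 2N_4 + 4  [with N_1=0, N_4=9]  = -14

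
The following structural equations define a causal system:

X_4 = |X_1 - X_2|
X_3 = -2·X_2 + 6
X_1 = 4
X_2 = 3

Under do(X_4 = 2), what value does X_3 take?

Under do(X_4=2), the mechanism X_4 = |X_1 - X_2| is discarded; X_4 is fixed at 2.
Since X_3 is not a descendant of the intervened variable, it is unaffected.
X_3 = -2·X_2 + 6  [with X_2=3]  = 0

0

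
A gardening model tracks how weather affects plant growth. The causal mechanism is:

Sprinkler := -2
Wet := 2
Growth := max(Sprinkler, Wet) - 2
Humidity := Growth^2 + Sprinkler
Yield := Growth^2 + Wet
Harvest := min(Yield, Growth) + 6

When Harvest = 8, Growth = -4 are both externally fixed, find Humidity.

14

Under do(Harvest = 8, Growth = -4), each intervened variable's structural equation is replaced by its fixed value.
Humidity = Growth^2 + Sprinkler  [with Growth=-4, Sprinkler=-2]  = 14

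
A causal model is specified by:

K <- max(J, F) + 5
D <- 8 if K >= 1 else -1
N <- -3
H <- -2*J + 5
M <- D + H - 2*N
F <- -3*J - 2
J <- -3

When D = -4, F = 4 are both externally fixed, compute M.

Under do(D = -4, F = 4), each intervened variable's structural equation is replaced by its fixed value.
H = -2*J + 5  [with J=-3]  = 11
M = D + H - 2*N  [with D=-4, H=11, N=-3]  = 13

13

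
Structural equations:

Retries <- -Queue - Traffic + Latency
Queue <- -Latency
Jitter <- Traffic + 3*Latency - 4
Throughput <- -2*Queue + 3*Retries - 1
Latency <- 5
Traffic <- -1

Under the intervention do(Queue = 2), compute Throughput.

The intervention breaks the incoming arrows to Queue: Queue <- -Latency no longer applies, and Queue = 2.
Retries = -Queue - Traffic + Latency  [with Queue=2, Traffic=-1, Latency=5]  = 4
Throughput = -2*Queue + 3*Retries - 1  [with Queue=2, Retries=4]  = 7

7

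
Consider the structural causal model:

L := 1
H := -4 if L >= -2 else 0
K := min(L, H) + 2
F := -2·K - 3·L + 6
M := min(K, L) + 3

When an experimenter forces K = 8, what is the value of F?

-13

The intervention breaks the incoming arrows to K: K := min(L, H) + 2 no longer applies, and K = 8.
F = -2·K - 3·L + 6  [with K=8, L=1]  = -13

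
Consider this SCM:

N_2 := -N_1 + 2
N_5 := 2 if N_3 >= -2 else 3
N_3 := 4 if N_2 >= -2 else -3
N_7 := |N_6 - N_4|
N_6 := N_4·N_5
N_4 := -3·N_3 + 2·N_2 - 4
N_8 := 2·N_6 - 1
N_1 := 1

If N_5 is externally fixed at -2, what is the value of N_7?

Under do(N_5=-2), the mechanism N_5 := 2 if N_3 >= -2 else 3 is discarded; N_5 is fixed at -2.
N_2 = -N_1 + 2  [with N_1=1]  = 1
N_3 = 4 if N_2 >= -2 else -3  [with N_2=1]  = 4
N_4 = -3·N_3 + 2·N_2 - 4  [with N_3=4, N_2=1]  = -14
N_6 = N_4·N_5  [with N_4=-14, N_5=-2]  = 28
N_7 = |N_6 - N_4|  [with N_6=28, N_4=-14]  = 42

42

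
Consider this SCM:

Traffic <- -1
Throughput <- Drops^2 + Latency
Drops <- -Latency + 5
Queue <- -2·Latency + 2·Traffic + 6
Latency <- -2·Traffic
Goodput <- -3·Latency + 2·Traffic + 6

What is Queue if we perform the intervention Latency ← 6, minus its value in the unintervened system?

-8

The intervention breaks the incoming arrows to Latency: Latency <- -2·Traffic no longer applies, and Latency = 6.
Queue = -2·Latency + 2·Traffic + 6  [with Latency=6, Traffic=-1]  = -8
Without intervention: Latency = -2·Traffic  [with Traffic=-1]  = 2; Queue = -2·Latency + 2·Traffic + 6  [with Latency=2, Traffic=-1]  = 0.
Change = -8 − 0 = -8.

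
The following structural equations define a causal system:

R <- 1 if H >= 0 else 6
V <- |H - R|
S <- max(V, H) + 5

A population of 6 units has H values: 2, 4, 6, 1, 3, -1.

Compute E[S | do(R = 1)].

Every unit gets R=1 under the intervention. S values become 7, 9, 11, 6, 8, 7; E[S|do(R=1)] = 8.

8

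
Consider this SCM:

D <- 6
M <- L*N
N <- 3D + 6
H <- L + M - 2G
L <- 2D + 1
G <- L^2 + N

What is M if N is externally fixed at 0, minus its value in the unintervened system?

-312

Under do(N=0), the mechanism N <- 3D + 6 is discarded; N is fixed at 0.
L = 2D + 1  [with D=6]  = 13
M = L*N  [with L=13, N=0]  = 0
Without intervention: N = 3D + 6  [with D=6]  = 24; L = 2D + 1  [with D=6]  = 13; M = L*N  [with L=13, N=24]  = 312.
Change = 0 − 312 = -312.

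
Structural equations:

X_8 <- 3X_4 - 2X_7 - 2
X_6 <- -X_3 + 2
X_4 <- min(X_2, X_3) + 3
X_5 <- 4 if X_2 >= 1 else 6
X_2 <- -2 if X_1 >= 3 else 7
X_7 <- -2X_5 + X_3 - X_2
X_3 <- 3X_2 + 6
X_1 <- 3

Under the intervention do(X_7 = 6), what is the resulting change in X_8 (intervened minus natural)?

do(X_7=6) replaces the equation X_7 <- -2X_5 + X_3 - X_2 with the constant X_7 = 6.
X_2 = -2 if X_1 >= 3 else 7  [with X_1=3]  = -2
X_3 = 3X_2 + 6  [with X_2=-2]  = 0
X_4 = min(X_2, X_3) + 3  [with X_2=-2, X_3=0]  = 1
X_8 = 3X_4 - 2X_7 - 2  [with X_4=1, X_7=6]  = -11
Without intervention: X_2 = -2 if X_1 >= 3 else 7  [with X_1=3]  = -2; X_3 = 3X_2 + 6  [with X_2=-2]  = 0; X_4 = min(X_2, X_3) + 3  [with X_2=-2, X_3=0]  = 1; X_5 = 4 if X_2 >= 1 else 6  [with X_2=-2]  = 6; X_7 = -2X_5 + X_3 - X_2  [with X_5=6, X_3=0, X_2=-2]  = -10; X_8 = 3X_4 - 2X_7 - 2  [with X_4=1, X_7=-10]  = 21.
Change = -11 − 21 = -32.

-32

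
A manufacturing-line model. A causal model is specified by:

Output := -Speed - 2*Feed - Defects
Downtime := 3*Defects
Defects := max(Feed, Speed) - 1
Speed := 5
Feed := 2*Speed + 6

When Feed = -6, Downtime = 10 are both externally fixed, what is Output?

The joint intervention fixes Feed = -6, Downtime = 10, removing each variable's own equation.
Defects = max(Feed, Speed) - 1  [with Feed=-6, Speed=5]  = 4
Output = -Speed - 2*Feed - Defects  [with Speed=5, Feed=-6, Defects=4]  = 3

3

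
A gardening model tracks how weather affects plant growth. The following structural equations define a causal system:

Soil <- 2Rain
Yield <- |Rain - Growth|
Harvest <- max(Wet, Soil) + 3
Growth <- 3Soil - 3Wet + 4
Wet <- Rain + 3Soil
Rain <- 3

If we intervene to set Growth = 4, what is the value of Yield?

Intervening sets Growth = 4 and removes its equation (Growth <- 3Soil - 3Wet + 4).
Yield = |Rain - Growth|  [with Rain=3, Growth=4]  = 1

1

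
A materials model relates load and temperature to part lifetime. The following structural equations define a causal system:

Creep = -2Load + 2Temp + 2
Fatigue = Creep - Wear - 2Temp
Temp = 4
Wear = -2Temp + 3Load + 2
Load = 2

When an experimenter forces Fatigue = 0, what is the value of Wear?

The intervention breaks the incoming arrows to Fatigue: Fatigue = Creep - Wear - 2Temp no longer applies, and Fatigue = 0.
Since Wear is not a descendant of the intervened variable, it is unaffected.
Wear = -2Temp + 3Load + 2  [with Temp=4, Load=2]  = 0

0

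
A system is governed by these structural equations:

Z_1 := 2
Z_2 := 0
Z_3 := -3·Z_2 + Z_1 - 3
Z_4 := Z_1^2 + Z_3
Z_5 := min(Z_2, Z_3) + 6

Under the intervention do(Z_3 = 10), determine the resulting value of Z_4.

The intervention breaks the incoming arrows to Z_3: Z_3 := -3·Z_2 + Z_1 - 3 no longer applies, and Z_3 = 10.
Z_4 = Z_1^2 + Z_3  [with Z_1=2, Z_3=10]  = 14

14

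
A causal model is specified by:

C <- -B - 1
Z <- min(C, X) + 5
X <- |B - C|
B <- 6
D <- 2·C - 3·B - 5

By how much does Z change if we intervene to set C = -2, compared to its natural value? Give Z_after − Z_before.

do(C=-2) replaces the equation C <- -B - 1 with the constant C = -2.
X = |B - C|  [with B=6, C=-2]  = 8
Z = min(C, X) + 5  [with C=-2, X=8]  = 3
Without intervention: C = -B - 1  [with B=6]  = -7; X = |B - C|  [with B=6, C=-7]  = 13; Z = min(C, X) + 5  [with C=-7, X=13]  = -2.
Change = 3 − (-2) = 5.

5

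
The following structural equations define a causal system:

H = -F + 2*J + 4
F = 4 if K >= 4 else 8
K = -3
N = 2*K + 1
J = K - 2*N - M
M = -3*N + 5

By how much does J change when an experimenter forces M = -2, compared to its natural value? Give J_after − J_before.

22

Intervening sets M = -2 and removes its equation (M = -3*N + 5).
N = 2*K + 1  [with K=-3]  = -5
J = K - 2*N - M  [with K=-3, N=-5, M=-2]  = 9
Without intervention: N = 2*K + 1  [with K=-3]  = -5; M = -3*N + 5  [with N=-5]  = 20; J = K - 2*N - M  [with K=-3, N=-5, M=20]  = -13.
Change = 9 − (-13) = 22.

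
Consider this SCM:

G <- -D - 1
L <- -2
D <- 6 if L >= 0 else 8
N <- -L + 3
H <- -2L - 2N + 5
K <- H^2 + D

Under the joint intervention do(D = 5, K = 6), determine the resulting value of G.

The joint intervention fixes D = 5, K = 6, removing each variable's own equation.
G = -D - 1  [with D=5]  = -6

-6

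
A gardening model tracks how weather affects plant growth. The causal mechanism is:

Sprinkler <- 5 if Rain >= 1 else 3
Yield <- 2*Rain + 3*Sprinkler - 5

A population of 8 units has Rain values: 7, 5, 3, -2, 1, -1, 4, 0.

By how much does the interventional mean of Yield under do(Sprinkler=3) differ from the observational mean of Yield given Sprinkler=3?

6.25

The intervention sets Sprinkler=3 in all 8 units regardless of Rain. Recomputing Yield per unit gives 18, 14, 10, 0, 6, 2, 12, 4; average 8.25.
Observing Sprinkler=3 restricts to units where Sprinkler's equation naturally yields 3: Rain ∈ {-2, -1, 0}. In that subpopulation Yield = 0, 2, 4, mean 2.
Difference = 8.25 − 2 = 6.25.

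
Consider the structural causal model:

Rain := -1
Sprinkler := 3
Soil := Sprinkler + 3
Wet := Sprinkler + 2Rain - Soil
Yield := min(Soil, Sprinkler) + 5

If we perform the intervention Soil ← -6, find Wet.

The intervention breaks the incoming arrows to Soil: Soil := Sprinkler + 3 no longer applies, and Soil = -6.
Wet = Sprinkler + 2Rain - Soil  [with Sprinkler=3, Rain=-1, Soil=-6]  = 7

7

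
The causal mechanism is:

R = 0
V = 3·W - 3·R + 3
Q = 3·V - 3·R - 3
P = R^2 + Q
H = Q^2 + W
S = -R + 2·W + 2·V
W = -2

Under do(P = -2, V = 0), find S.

Under do(P = -2, V = 0), each intervened variable's structural equation is replaced by its fixed value.
S = -R + 2·W + 2·V  [with R=0, W=-2, V=0]  = -4

-4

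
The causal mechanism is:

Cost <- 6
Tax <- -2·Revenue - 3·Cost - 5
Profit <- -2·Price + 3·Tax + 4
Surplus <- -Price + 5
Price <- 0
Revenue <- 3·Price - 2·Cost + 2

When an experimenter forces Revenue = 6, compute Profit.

-101

do(Revenue=6) replaces the equation Revenue <- 3·Price - 2·Cost + 2 with the constant Revenue = 6.
Tax = -2·Revenue - 3·Cost - 5  [with Revenue=6, Cost=6]  = -35
Profit = -2·Price + 3·Tax + 4  [with Price=0, Tax=-35]  = -101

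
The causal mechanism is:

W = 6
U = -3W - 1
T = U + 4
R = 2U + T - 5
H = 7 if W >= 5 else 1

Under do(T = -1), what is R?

-44

The intervention breaks the incoming arrows to T: T = U + 4 no longer applies, and T = -1.
U = -3W - 1  [with W=6]  = -19
R = 2U + T - 5  [with U=-19, T=-1]  = -44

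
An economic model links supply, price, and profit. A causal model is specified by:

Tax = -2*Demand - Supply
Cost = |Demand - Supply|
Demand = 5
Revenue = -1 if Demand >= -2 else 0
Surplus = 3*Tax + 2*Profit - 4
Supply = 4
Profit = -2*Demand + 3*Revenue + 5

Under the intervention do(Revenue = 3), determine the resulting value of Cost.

Under do(Revenue=3), the mechanism Revenue = -1 if Demand >= -2 else 0 is discarded; Revenue is fixed at 3.
Since Cost is not a descendant of the intervened variable, it is unaffected.
Cost = |Demand - Supply|  [with Demand=5, Supply=4]  = 1

1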